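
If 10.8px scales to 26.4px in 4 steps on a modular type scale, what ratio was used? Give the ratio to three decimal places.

1.250

r⁴ = 26.4 / 10.8, so r = (26.4/10.8)^(1/4).
r = 2.4444^(1/4) ≈ 1.2504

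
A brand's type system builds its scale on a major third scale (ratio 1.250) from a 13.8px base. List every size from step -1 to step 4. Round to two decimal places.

Step -1: 13.8 ÷ 1.250 = 11.04
Step 0: 13.8px
Step 1: 13.8 × 1.250 = 17.25
Step 2: 13.8 × 1.250² = 21.56
Step 3: 13.8 × 1.250³ = 26.95
Step 4: 13.8 × 1.250⁴ = 33.69

11.04px, 13.80px, 17.25px, 21.56px, 26.95px, 33.69px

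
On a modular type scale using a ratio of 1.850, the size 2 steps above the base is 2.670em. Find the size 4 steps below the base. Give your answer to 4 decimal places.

Moving from step +2 to step -4 is 6 steps down, so divide by r⁶.
2.670 ÷ 1.850⁶ = 2.670 ÷ 40.08948 ≈ 0.0666

0.0666em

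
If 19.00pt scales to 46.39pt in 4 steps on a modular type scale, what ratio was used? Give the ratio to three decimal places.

1.250

The ratio satisfies 19.00 × r⁴ = 46.39, so r = (46.39 / 19.00)^(1/4).
r = 2.4416^(1/4) ≈ 1.2500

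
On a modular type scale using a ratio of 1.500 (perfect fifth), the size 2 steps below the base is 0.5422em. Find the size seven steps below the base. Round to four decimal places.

0.0714em

0.5422 ÷ 1.500⁵ = 0.5422 ÷ 7.59375 ≈ 0.0714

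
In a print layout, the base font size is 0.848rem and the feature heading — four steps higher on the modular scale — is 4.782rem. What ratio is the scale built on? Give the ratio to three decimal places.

1.541

The ratio satisfies 0.848 × r⁴ = 4.782, so r = (4.782 / 0.848)^(1/4).
r = 5.6392^(1/4) ≈ 1.5410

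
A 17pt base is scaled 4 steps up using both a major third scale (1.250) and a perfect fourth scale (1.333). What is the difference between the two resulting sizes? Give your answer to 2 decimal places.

Major third: 17.0 × 1.250⁴ = 41.5039pt
Perfect fourth: 17.0 × 1.333⁴ = 53.6747pt
Difference: 53.6747 − 41.5039 = 12.1708pt

12.17pt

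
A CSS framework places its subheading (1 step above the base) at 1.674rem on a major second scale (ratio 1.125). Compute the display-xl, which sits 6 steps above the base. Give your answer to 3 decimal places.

3.017rem

1.674 × 1.125⁵ = 1.674 × 1.80203 ≈ 3.017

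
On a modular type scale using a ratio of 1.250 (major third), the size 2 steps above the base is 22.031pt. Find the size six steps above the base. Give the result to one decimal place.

53.8pt

22.031 × 1.250⁴ = 22.031 × 2.44141 ≈ 53.787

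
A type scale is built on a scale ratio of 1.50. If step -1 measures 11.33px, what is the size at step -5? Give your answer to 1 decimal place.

11.33 ÷ 1.50⁴ = 11.33 ÷ 5.06250 ≈ 2.238

2.2px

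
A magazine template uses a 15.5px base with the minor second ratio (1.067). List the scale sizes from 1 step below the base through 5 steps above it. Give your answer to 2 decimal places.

14.53px, 15.50px, 16.54px, 17.65px, 18.83px, 20.09px, 21.44px

Step -1: 15.5 ÷ 1.067 = 14.53
Step 0: 15.5px
Step 1: 15.5 × 1.067 = 16.54
Step 2: 15.5 × 1.067² = 17.65
Step 3: 15.5 × 1.067³ = 18.83
Step 4: 15.5 × 1.067⁴ = 20.09
Step 5: 15.5 × 1.067⁵ = 21.44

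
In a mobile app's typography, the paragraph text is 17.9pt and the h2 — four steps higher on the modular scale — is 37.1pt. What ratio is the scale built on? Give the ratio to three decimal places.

r⁴ = 37.1 / 17.9, so r = (37.1/17.9)^(1/4).
r = 2.0726^(1/4) ≈ 1.1999

1.200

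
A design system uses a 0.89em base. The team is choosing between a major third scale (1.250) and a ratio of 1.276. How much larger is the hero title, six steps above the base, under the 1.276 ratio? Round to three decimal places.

Major third: 0.89 × 1.250⁶ = 3.39508em
At 1.276: 0.89 × 1.276⁶ = 3.84144em
Difference: 3.84144 − 3.39508 = 0.44636em

0.446em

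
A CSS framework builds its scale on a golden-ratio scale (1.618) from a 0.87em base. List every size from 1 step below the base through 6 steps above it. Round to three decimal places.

0.538em, 0.870em, 1.408em, 2.278em, 3.685em, 5.963em, 9.647em, 15.610em

Step -1: 0.87 ÷ 1.618 = 0.538
Step 0: 0.87em
Step 1: 0.87 × 1.618 = 1.408
Step 2: 0.87 × 1.618² = 2.278
Step 3: 0.87 × 1.618³ = 3.685
Step 4: 0.87 × 1.618⁴ = 5.963
Step 5: 0.87 × 1.618⁵ = 9.647
Step 6: 0.87 × 1.618⁶ = 15.610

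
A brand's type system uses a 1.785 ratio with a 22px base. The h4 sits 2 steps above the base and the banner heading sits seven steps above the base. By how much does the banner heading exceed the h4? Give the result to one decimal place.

1200.2px

Step 2: 22.0 × 1.785² = 70.097px
Step 7: 22.0 × 1.785⁷ = 1270.253px
Difference: 1270.253 − 70.097 = 1200.156px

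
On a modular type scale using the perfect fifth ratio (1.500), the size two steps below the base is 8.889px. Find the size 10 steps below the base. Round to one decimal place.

0.3px

The gap is -10 − (-2) = -8 steps, so the factor is 1.500^-8.
8.889 ÷ 1.500⁸ = 8.889 ÷ 25.62891 ≈ 0.347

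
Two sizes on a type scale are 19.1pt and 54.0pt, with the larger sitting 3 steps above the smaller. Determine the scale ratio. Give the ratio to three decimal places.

r³ = 54.0 / 19.1, so r = (54.0/19.1)^(1/3).
r = 2.8272^(1/3) ≈ 1.4140

1.414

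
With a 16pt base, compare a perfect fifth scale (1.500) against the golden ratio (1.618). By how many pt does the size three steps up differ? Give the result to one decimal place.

Perfect fifth: 16.0 × 1.500³ = 54.000pt
Golden ratio: 16.0 × 1.618³ = 67.773pt
Difference: 67.773 − 54.000 = 13.773pt

13.8pt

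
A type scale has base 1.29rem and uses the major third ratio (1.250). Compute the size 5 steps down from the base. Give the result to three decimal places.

0.423rem

Each step on a modular scale multiplies by the ratio, so the size n steps from the base is base × ratioⁿ.
1.29 ÷ 1.250⁵ = 1.29 ÷ 3.05176 ≈ 0.423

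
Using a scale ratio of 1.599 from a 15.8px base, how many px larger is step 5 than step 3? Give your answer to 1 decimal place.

100.6px

Step 3: 15.8 × 1.599³ = 64.596px
Step 5: 15.8 × 1.599⁵ = 165.158px
Difference: 165.158 − 64.596 = 100.562px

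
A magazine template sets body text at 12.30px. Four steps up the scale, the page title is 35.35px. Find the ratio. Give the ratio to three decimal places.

The ratio satisfies 12.30 × r⁴ = 35.35, so r = (35.35 / 12.30)^(1/4).
r = 2.8740^(1/4) ≈ 1.3020

1.302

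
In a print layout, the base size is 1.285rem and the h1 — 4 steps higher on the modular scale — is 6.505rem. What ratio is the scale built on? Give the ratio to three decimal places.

r⁴ = 6.505 / 1.285, so r = (6.505/1.285)^(1/4).
r = 5.0623^(1/4) ≈ 1.5000

1.500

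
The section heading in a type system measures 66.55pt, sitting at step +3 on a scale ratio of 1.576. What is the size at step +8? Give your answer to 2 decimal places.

66.55 × 1.576⁵ = 66.55 × 9.72257 ≈ 647.037

647.04pt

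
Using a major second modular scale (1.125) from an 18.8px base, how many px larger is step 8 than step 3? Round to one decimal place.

Step 3: 18.8 × 1.125³ = 26.768px
Step 8: 18.8 × 1.125⁸ = 48.237px
Difference: 48.237 − 26.768 = 21.469px

21.5px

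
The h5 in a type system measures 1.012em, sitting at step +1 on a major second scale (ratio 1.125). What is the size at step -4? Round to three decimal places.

The gap is -4 − (1) = -5 steps, so the factor is 1.125^-5.
1.012 ÷ 1.125⁵ = 1.012 ÷ 1.80203 ≈ 0.562

0.562em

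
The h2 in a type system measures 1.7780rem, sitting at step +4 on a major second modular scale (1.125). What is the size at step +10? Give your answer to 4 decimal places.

1.7780 × 1.125⁶ = 1.7780 × 2.02729 ≈ 3.6045

3.6045rem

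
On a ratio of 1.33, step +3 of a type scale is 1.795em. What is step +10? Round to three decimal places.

13.214em

The gap is 10 − (3) = 7 steps, so the factor is 1.33^7.
1.795 × 1.33⁷ = 1.795 × 7.36142 ≈ 13.214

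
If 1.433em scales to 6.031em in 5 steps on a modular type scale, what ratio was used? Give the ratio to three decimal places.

1.333

The ratio satisfies 1.433 × r⁵ = 6.031, so r = (6.031 / 1.433)^(1/5).
r = 4.2087^(1/5) ≈ 1.3330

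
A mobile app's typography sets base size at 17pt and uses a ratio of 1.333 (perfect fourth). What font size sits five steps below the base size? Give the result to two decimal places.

4.04pt

17.0 ÷ 1.333⁵ = 17.0 ÷ 4.20873 ≈ 4.04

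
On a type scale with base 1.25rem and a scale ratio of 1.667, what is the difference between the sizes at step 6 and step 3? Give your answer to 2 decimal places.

21.03rem

Step 3: 1.25 × 1.667³ = 5.7905rem
Step 6: 1.25 × 1.667⁶ = 26.8240rem
Difference: 26.8240 − 5.7905 = 21.0335rem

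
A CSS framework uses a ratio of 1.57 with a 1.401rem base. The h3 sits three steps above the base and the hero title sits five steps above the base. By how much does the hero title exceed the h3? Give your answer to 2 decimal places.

Step 3: 1.401 × 1.57³ = 5.4217rem
Step 5: 1.401 × 1.57⁵ = 13.3640rem
Difference: 13.3640 − 5.4217 = 7.9423rem

7.94rem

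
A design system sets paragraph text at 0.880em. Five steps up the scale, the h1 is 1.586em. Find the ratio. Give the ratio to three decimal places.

1.125

The ratio satisfies 0.880 × r⁵ = 1.586, so r = (1.586 / 0.880)^(1/5).
r = 1.8023^(1/5) ≈ 1.1250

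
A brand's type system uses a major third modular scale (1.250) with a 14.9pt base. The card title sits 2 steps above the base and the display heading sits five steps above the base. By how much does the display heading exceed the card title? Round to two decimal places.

22.19pt

Step 2: 14.9 × 1.250² = 23.2812pt
Step 5: 14.9 × 1.250⁵ = 45.4712pt
Difference: 45.4712 − 23.2812 = 22.1900pt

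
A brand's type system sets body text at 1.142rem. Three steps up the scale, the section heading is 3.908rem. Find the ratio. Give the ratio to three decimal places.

r³ = 3.908 / 1.142, so r = (3.908/1.142)^(1/3).
r = 3.4221^(1/3) ≈ 1.5069

1.507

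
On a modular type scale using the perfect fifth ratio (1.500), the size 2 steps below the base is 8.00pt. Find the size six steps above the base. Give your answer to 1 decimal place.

Moving from step -2 to step +6 is 8 steps up, so multiply by r⁸.
8.00 × 1.500⁸ = 8.00 × 25.62891 ≈ 205.031

205.0pt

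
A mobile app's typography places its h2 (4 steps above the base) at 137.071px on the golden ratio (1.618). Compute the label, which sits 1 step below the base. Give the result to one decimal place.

12.4px

Moving from step +4 to step -1 is 5 steps down, so divide by r⁵.
137.071 ÷ 1.618⁵ = 137.071 ÷ 11.08901 ≈ 12.361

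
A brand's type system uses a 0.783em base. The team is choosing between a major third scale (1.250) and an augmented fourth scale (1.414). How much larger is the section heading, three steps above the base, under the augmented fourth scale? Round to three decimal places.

Major third: 0.783 × 1.250³ = 1.52930em
Augmented fourth: 0.783 × 1.414³ = 2.21366em
Difference: 2.21366 − 1.52930 = 0.68436em

0.684em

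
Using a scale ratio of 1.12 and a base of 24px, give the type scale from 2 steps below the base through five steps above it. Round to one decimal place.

Step -2: 24.0 ÷ 1.12² = 19.1
Step -1: 24.0 ÷ 1.12 = 21.4
Step 0: 24px
Step 1: 24.0 × 1.12 = 26.9
Step 2: 24.0 × 1.12² = 30.1
Step 3: 24.0 × 1.12³ = 33.7
Step 4: 24.0 × 1.12⁴ = 37.8
Step 5: 24.0 × 1.12⁵ = 42.3

19.1px, 21.4px, 24.0px, 26.9px, 30.1px, 33.7px, 37.8px, 42.3px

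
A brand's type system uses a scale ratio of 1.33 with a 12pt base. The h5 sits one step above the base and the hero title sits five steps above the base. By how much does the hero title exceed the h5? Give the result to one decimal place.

Step 1: 12.0 × 1.33 = 15.960pt
Step 5: 12.0 × 1.33⁵ = 49.939pt
Difference: 49.939 − 15.960 = 33.979pt

34.0pt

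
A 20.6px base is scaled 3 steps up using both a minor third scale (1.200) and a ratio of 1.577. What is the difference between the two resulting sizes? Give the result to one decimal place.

45.2px

Minor third: 20.6 × 1.200³ = 35.597px
At 1.577: 20.6 × 1.577³ = 80.791px
Difference: 80.791 − 35.597 = 45.194px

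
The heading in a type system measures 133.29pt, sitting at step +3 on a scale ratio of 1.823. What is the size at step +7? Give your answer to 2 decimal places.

1472.12pt

133.29 × 1.823⁴ = 133.29 × 11.04452 ≈ 1472.123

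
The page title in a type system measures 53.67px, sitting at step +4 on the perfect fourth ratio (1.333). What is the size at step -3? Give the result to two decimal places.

7.18px

The gap is -3 − (4) = -7 steps, so the factor is 1.333^-7.
53.67 ÷ 1.333⁷ = 53.67 ÷ 7.47844 ≈ 7.177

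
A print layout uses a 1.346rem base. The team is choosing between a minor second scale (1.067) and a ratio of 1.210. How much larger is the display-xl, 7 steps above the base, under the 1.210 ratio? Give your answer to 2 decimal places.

2.99rem

Minor second: 1.346 × 1.067⁷ = 2.1193rem
At 1.210: 1.346 × 1.210⁷ = 5.1114rem
Difference: 5.1114 − 2.1193 = 2.9921rem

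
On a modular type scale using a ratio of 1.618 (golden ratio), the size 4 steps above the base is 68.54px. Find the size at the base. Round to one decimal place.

10.0px

68.54 ÷ 1.618⁴ = 68.54 ÷ 6.85353 ≈ 10.001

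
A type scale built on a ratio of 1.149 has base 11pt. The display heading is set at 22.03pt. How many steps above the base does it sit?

5

1.149ⁿ = 22.03 / 11 = 2.0027
n = ln(2.0027) / ln(1.149) = 0.6945 / 0.1389 ≈ 5.00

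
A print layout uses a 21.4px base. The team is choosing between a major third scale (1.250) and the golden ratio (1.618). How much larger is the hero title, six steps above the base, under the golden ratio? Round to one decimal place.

Major third: 21.4 × 1.250⁶ = 81.635px
Golden ratio: 21.4 × 1.618⁶ = 383.959px
Difference: 383.959 − 81.635 = 302.324px

302.3px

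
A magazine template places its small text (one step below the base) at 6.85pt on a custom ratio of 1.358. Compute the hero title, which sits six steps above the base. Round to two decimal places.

6.85 × 1.358⁷ = 6.85 × 8.51723 ≈ 58.343

58.34pt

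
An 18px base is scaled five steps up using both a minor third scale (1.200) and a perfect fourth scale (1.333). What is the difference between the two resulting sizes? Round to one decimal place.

Minor third: 18.0 × 1.200⁵ = 44.790px
Perfect fourth: 18.0 × 1.333⁵ = 75.757px
Difference: 75.757 − 44.790 = 30.967px

31.0px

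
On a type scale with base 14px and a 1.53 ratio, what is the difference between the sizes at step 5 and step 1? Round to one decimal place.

96.0px

Step 1: 14.0 × 1.53 = 21.420px
Step 5: 14.0 × 1.53⁵ = 117.378px
Difference: 117.378 − 21.420 = 95.958px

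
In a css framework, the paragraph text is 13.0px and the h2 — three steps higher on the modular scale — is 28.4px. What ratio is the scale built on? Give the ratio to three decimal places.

1.298

r³ = 28.4 / 13.0, so r = (28.4/13.0)^(1/3).
r = 2.1846^(1/3) ≈ 1.2976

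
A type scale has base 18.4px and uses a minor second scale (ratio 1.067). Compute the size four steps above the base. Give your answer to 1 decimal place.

23.8px

Each step on a modular scale multiplies by the ratio, so the size n steps from the base is base × ratioⁿ.
18.4 × 1.067⁴ = 18.4 × 1.29616 ≈ 23.85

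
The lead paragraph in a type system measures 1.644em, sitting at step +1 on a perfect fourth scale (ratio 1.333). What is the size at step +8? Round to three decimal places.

The gap is 8 − (1) = 7 steps, so the factor is 1.333^7.
1.644 × 1.333⁷ = 1.644 × 7.47844 ≈ 12.295

12.295em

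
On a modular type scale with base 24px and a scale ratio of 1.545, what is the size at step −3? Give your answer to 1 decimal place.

24.0 ÷ 1.545³ = 24.0 ÷ 3.68795 ≈ 6.51

6.5px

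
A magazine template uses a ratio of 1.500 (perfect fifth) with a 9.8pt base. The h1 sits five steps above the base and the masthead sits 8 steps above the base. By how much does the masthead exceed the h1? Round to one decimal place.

176.7pt

Step 5: 9.8 × 1.500⁵ = 74.419pt
Step 8: 9.8 × 1.500⁸ = 251.163pt
Difference: 251.163 − 74.419 = 176.744pt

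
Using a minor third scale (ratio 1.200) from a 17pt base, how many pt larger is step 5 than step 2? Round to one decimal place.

17.8pt

Step 2: 17.0 × 1.200² = 24.480pt
Step 5: 17.0 × 1.200⁵ = 42.301pt
Difference: 42.301 − 24.480 = 17.821pt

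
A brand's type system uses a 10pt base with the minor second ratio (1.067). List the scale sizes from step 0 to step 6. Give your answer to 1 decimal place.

10.0pt, 10.7pt, 11.4pt, 12.1pt, 13.0pt, 13.8pt, 14.8pt

Step 0: 10pt
Step 1: 10.0 × 1.067 = 10.7
Step 2: 10.0 × 1.067² = 11.4
Step 3: 10.0 × 1.067³ = 12.1
Step 4: 10.0 × 1.067⁴ = 13.0
Step 5: 10.0 × 1.067⁵ = 13.8
Step 6: 10.0 × 1.067⁶ = 14.8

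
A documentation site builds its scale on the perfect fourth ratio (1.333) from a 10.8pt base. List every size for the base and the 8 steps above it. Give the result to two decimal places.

10.80pt, 14.40pt, 19.19pt, 25.58pt, 34.10pt, 45.45pt, 60.59pt, 80.77pt, 107.66pt

Step 0: 10.8pt
Step 1: 10.8 × 1.333 = 14.40
Step 2: 10.8 × 1.333² = 19.19
Step 3: 10.8 × 1.333³ = 25.58
Step 4: 10.8 × 1.333⁴ = 34.10
Step 5: 10.8 × 1.333⁵ = 45.45
Step 6: 10.8 × 1.333⁶ = 60.59
Step 7: 10.8 × 1.333⁷ = 80.77
Step 8: 10.8 × 1.333⁸ = 107.66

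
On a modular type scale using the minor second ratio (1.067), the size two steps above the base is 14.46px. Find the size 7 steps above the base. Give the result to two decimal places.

Moving from step +2 to step +7 is 5 steps up, so multiply by r⁵.
14.46 × 1.067⁵ = 14.46 × 1.38300 ≈ 19.998

20.00px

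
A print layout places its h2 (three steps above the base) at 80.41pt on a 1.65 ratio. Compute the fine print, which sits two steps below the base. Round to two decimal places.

80.41 ÷ 1.65⁵ = 80.41 ÷ 12.22981 ≈ 6.575

6.57pt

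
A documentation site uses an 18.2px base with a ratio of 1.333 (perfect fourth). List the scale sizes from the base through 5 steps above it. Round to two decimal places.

18.20px, 24.26px, 32.34px, 43.11px, 57.46px, 76.60px

Step 0: 18.2px
Step 1: 18.2 × 1.333 = 24.26
Step 2: 18.2 × 1.333² = 32.34
Step 3: 18.2 × 1.333³ = 43.11
Step 4: 18.2 × 1.333⁴ = 57.46
Step 5: 18.2 × 1.333⁵ = 76.60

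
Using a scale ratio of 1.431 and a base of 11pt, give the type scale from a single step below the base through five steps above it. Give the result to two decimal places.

Step -1: 11.0 ÷ 1.431 = 7.69
Step 0: 11pt
Step 1: 11.0 × 1.431 = 15.74
Step 2: 11.0 × 1.431² = 22.53
Step 3: 11.0 × 1.431³ = 32.23
Step 4: 11.0 × 1.431⁴ = 46.13
Step 5: 11.0 × 1.431⁵ = 66.01

7.69pt, 11.00pt, 15.74pt, 22.53pt, 32.23pt, 46.13pt, 66.01pt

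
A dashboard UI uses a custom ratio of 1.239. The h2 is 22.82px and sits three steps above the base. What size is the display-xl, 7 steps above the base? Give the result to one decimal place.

22.82 × 1.239⁴ = 22.82 × 2.35660 ≈ 53.778

53.8px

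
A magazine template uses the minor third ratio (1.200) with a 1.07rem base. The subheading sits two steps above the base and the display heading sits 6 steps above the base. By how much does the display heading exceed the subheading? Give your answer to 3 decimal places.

Step 2: 1.07 × 1.200² = 1.54080rem
Step 6: 1.07 × 1.200⁶ = 3.19500rem
Difference: 3.19500 − 1.54080 = 1.65420rem

1.654rem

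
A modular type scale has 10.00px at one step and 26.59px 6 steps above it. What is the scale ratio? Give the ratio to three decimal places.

1.177

r⁶ = 26.59 / 10.00, so r = (26.59/10.00)^(1/6).
r = 2.6590^(1/6) ≈ 1.1770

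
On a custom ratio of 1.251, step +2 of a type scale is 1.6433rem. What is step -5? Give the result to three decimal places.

Moving from step +2 to step -5 is 7 steps down, so divide by r⁷.
1.6433 ÷ 1.251⁷ = 1.6433 ÷ 4.79514 ≈ 0.343

0.343rem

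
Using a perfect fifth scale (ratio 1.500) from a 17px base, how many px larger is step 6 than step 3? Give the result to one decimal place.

136.3px

Step 3: 17.0 × 1.500³ = 57.375px
Step 6: 17.0 × 1.500⁶ = 193.641px
Difference: 193.641 − 57.375 = 136.266px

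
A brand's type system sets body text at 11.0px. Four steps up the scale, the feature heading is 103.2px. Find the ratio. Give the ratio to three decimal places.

1.750

r⁴ = 103.2 / 11.0, so r = (103.2/11.0)^(1/4).
r = 9.3818^(1/4) ≈ 1.7501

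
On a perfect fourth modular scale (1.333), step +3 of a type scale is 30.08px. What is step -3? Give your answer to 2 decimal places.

5.36px

30.08 ÷ 1.333⁶ = 30.08 ÷ 5.61023 ≈ 5.362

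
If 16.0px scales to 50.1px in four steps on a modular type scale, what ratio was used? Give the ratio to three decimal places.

1.330

r⁴ = 50.1 / 16.0, so r = (50.1/16.0)^(1/4).
r = 3.1313^(1/4) ≈ 1.3302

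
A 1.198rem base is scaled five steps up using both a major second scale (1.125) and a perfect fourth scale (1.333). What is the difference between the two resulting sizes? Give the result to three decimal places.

Major second: 1.198 × 1.125⁵ = 2.15883rem
Perfect fourth: 1.198 × 1.333⁵ = 5.04205rem
Difference: 5.04205 − 2.15883 = 2.88322rem

2.883rem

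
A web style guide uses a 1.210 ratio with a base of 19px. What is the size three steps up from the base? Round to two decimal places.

A modular type scale is a geometric sequence: sizeₙ = base × rⁿ.
19.0 × 1.210³ = 19.0 × 1.77156 ≈ 33.66

33.66px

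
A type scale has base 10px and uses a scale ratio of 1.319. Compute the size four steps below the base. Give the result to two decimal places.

Every step multiplies by the scale ratio.
10.0 ÷ 1.319⁴ = 10.0 ÷ 3.02677 ≈ 3.30

3.30px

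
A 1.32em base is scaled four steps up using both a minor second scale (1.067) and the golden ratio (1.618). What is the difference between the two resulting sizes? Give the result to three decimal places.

Minor second: 1.32 × 1.067⁴ = 1.71093em
Golden ratio: 1.32 × 1.618⁴ = 9.04665em
Difference: 9.04665 − 1.71093 = 7.33572em

7.336em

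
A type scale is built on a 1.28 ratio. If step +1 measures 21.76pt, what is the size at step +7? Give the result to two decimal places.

21.76 × 1.28⁶ = 21.76 × 4.39805 ≈ 95.701

95.70pt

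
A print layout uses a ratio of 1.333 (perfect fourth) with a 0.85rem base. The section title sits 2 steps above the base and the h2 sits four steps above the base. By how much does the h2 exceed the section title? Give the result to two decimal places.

1.17rem

Step 2: 0.85 × 1.333² = 1.5104rem
Step 4: 0.85 × 1.333⁴ = 2.6837rem
Difference: 2.6837 − 1.5104 = 1.1733rem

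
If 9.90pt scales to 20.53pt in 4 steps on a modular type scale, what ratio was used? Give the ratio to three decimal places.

The ratio satisfies 9.90 × r⁴ = 20.53, so r = (20.53 / 9.90)^(1/4).
r = 2.0737^(1/4) ≈ 1.2000

1.200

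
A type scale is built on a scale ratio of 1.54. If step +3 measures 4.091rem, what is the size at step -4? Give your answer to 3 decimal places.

0.199rem

4.091 ÷ 1.54⁷ = 4.091 ÷ 20.54211 ≈ 0.199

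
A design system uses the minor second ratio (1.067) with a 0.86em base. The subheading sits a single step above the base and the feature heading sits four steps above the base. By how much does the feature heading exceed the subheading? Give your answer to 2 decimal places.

0.20em

Step 1: 0.86 × 1.067 = 0.9176em
Step 4: 0.86 × 1.067⁴ = 1.1147em
Difference: 1.1147 − 0.9176 = 0.1971em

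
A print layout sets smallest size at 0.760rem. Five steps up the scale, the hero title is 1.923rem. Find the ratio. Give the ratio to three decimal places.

1.204

The ratio satisfies 0.760 × r⁵ = 1.923, so r = (1.923 / 0.760)^(1/5).
r = 2.5303^(1/5) ≈ 1.2040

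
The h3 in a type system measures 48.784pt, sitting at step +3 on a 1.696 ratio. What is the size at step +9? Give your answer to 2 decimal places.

48.784 × 1.696⁶ = 48.784 × 23.79880 ≈ 1161.001

1161.00pt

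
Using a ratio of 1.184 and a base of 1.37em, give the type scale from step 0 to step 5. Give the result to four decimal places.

1.3700em, 1.6221em, 1.9205em, 2.2739em, 2.6923em, 3.1877em

Step 0: 1.37em
Step 1: 1.37 × 1.184 = 1.6221
Step 2: 1.37 × 1.184² = 1.9205
Step 3: 1.37 × 1.184³ = 2.2739
Step 4: 1.37 × 1.184⁴ = 2.6923
Step 5: 1.37 × 1.184⁵ = 3.1877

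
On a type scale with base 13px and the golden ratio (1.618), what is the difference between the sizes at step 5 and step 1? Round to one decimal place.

Step 1: 13.0 × 1.618 = 21.034px
Step 5: 13.0 × 1.618⁵ = 144.157px
Difference: 144.157 − 21.034 = 123.123px

123.1px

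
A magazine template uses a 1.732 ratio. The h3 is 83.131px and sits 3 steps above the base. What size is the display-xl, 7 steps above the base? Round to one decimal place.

The gap is 7 − (3) = 4 steps, so the factor is 1.732^4.
83.131 × 1.732⁴ = 83.131 × 8.99894 ≈ 748.091

748.1px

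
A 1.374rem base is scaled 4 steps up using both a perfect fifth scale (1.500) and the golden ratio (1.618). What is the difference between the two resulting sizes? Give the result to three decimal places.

Perfect fifth: 1.374 × 1.500⁴ = 6.95588rem
Golden ratio: 1.374 × 1.618⁴ = 9.41674rem
Difference: 9.41674 − 6.95588 = 2.46086rem

2.461rem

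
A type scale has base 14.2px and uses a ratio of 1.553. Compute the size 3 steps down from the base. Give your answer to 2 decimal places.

3.79px

14.2 ÷ 1.553³ = 14.2 ÷ 3.74554 ≈ 3.79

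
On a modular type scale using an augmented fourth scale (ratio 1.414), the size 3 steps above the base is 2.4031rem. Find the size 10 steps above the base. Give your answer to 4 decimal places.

Moving from step +3 to step +10 is 7 steps up, so multiply by r⁷.
2.4031 × 1.414⁷ = 2.4031 × 11.30175 ≈ 27.1592

27.1592rem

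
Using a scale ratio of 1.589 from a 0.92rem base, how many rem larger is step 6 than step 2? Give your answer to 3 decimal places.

12.486rem

Step 2: 0.92 × 1.589² = 2.32293rem
Step 6: 0.92 × 1.589⁶ = 14.80919rem
Difference: 14.80919 − 2.32293 = 12.48626rem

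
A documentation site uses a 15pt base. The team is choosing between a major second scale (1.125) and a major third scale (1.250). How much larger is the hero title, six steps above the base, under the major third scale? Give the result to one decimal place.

26.8pt

Major second: 15.0 × 1.125⁶ = 30.409pt
Major third: 15.0 × 1.250⁶ = 57.220pt
Difference: 57.220 − 30.409 = 26.811pt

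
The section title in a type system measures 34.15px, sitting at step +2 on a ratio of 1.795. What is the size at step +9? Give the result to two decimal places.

34.15 × 1.795⁷ = 34.15 × 60.04145 ≈ 2050.416

2050.42px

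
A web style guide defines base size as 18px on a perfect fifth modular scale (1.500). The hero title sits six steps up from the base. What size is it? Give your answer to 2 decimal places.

A modular type scale is a geometric sequence: sizeₙ = base × rⁿ.
18.0 × 1.500⁶ = 18.0 × 11.39062 ≈ 205.03

205.03px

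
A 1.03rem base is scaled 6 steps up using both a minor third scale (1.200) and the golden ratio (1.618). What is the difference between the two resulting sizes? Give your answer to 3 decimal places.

Minor third: 1.03 × 1.200⁶ = 3.07556rem
Golden ratio: 1.03 × 1.618⁶ = 18.48027rem
Difference: 18.48027 − 3.07556 = 15.40471rem

15.405rem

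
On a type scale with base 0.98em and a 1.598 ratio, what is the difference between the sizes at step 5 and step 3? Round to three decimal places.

6.213em

Step 3: 0.98 × 1.598³ = 3.99905em
Step 5: 0.98 × 1.598⁵ = 10.21198em
Difference: 10.21198 − 3.99905 = 6.21293em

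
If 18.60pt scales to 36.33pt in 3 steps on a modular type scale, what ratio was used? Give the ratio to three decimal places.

1.250

The ratio satisfies 18.60 × r³ = 36.33, so r = (36.33 / 18.60)^(1/3).
r = 1.9532^(1/3) ≈ 1.2500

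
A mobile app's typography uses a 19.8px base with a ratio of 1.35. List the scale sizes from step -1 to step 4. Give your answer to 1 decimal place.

14.7px, 19.8px, 26.7px, 36.1px, 48.7px, 65.8px

Step -1: 19.8 ÷ 1.35 = 14.7
Step 0: 19.8px
Step 1: 19.8 × 1.35 = 26.7
Step 2: 19.8 × 1.35² = 36.1
Step 3: 19.8 × 1.35³ = 48.7
Step 4: 19.8 × 1.35⁴ = 65.8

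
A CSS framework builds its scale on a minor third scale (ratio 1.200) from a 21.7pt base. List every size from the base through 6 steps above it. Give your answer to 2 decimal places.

21.70pt, 26.04pt, 31.25pt, 37.50pt, 45.00pt, 54.00pt, 64.80pt

Step 0: 21.7pt
Step 1: 21.7 × 1.200 = 26.04
Step 2: 21.7 × 1.200² = 31.25
Step 3: 21.7 × 1.200³ = 37.50
Step 4: 21.7 × 1.200⁴ = 45.00
Step 5: 21.7 × 1.200⁵ = 54.00
Step 6: 21.7 × 1.200⁶ = 64.80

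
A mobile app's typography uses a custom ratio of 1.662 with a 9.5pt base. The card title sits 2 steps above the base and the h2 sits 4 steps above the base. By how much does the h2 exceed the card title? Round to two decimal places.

Step 2: 9.5 × 1.662² = 26.2413pt
Step 4: 9.5 × 1.662⁴ = 72.4849pt
Difference: 72.4849 − 26.2413 = 46.2436pt

46.24pt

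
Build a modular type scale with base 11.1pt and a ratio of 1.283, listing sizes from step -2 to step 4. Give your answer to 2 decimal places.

Step -2: 11.1 ÷ 1.283² = 6.74
Step -1: 11.1 ÷ 1.283 = 8.65
Step 0: 11.1pt
Step 1: 11.1 × 1.283 = 14.24
Step 2: 11.1 × 1.283² = 18.27
Step 3: 11.1 × 1.283³ = 23.44
Step 4: 11.1 × 1.283⁴ = 30.08

6.74pt, 8.65pt, 11.10pt, 14.24pt, 18.27pt, 23.44pt, 30.08pt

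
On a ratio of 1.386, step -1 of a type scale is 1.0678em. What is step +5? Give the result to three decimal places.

1.0678 × 1.386⁶ = 1.0678 × 7.08891 ≈ 7.570

7.570em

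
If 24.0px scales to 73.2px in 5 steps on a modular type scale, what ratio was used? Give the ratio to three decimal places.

1.250

r⁵ = 73.2 / 24.0, so r = (73.2/24.0)^(1/5).
r = 3.0500^(1/5) ≈ 1.2499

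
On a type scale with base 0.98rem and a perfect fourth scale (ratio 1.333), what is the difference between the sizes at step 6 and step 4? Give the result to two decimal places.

Step 4: 0.98 × 1.333⁴ = 3.0942rem
Step 6: 0.98 × 1.333⁶ = 5.4980rem
Difference: 5.4980 − 3.0942 = 2.4038rem

2.40rem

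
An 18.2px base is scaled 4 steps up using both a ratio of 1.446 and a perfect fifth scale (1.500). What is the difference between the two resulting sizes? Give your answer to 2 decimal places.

12.57px

At 1.446: 18.2 × 1.446⁴ = 79.5691px
Perfect fifth: 18.2 × 1.500⁴ = 92.1375px
Difference: 92.1375 − 79.5691 = 12.5684px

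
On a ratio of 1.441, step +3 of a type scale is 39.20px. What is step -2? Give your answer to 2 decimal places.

6.31px

39.20 ÷ 1.441⁵ = 39.20 ÷ 6.21327 ≈ 6.309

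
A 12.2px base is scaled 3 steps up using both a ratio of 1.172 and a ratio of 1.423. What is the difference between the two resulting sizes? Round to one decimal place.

15.5px

At 1.172: 12.2 × 1.172³ = 19.640px
At 1.423: 12.2 × 1.423³ = 35.154px
Difference: 35.154 − 19.640 = 15.514px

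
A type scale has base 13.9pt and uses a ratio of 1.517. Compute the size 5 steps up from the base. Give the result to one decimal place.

A modular type scale is a geometric sequence: sizeₙ = base × rⁿ.
13.9 × 1.517⁵ = 13.9 × 8.03393 ≈ 111.67

111.7pt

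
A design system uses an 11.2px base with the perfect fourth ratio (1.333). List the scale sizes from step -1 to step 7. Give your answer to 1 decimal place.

Step -1: 11.2 ÷ 1.333 = 8.4
Step 0: 11.2px
Step 1: 11.2 × 1.333 = 14.9
Step 2: 11.2 × 1.333² = 19.9
Step 3: 11.2 × 1.333³ = 26.5
Step 4: 11.2 × 1.333⁴ = 35.4
Step 5: 11.2 × 1.333⁵ = 47.1
Step 6: 11.2 × 1.333⁶ = 62.8
Step 7: 11.2 × 1.333⁷ = 83.8

8.4px, 11.2px, 14.9px, 19.9px, 26.5px, 35.4px, 47.1px, 62.8px, 83.8px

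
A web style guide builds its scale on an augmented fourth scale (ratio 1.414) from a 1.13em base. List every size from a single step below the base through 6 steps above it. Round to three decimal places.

Step -1: 1.13 ÷ 1.414 = 0.799
Step 0: 1.13em
Step 1: 1.13 × 1.414 = 1.598
Step 2: 1.13 × 1.414² = 2.259
Step 3: 1.13 × 1.414³ = 3.195
Step 4: 1.13 × 1.414⁴ = 4.517
Step 5: 1.13 × 1.414⁵ = 6.387
Step 6: 1.13 × 1.414⁶ = 9.032

0.799em, 1.130em, 1.598em, 2.259em, 3.195em, 4.517em, 6.387em, 9.032em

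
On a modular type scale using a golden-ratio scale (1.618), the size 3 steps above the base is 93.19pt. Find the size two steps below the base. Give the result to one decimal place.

Moving from step +3 to step -2 is 5 steps down, so divide by r⁵.
93.19 ÷ 1.618⁵ = 93.19 ÷ 11.08901 ≈ 8.404

8.4pt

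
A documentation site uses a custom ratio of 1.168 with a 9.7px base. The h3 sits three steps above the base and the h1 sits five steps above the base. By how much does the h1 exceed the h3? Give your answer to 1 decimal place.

Step 3: 9.7 × 1.168³ = 15.456px
Step 5: 9.7 × 1.168⁵ = 21.086px
Difference: 21.086 − 15.456 = 5.630px

5.6px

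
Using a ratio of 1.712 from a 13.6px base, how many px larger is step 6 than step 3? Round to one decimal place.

Step 3: 13.6 × 1.712³ = 68.242px
Step 6: 13.6 × 1.712⁶ = 342.422px
Difference: 342.422 − 68.242 = 274.180px

274.2px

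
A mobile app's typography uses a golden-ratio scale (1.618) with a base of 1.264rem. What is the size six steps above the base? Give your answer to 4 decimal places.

1.264 × 1.618⁶ = 1.264 × 17.94201 ≈ 22.6787

22.6787rem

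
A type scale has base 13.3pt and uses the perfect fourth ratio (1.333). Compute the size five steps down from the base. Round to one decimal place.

3.2pt

A modular type scale is a geometric sequence: sizeₙ = base × rⁿ.
13.3 ÷ 1.333⁵ = 13.3 ÷ 4.20873 ≈ 3.16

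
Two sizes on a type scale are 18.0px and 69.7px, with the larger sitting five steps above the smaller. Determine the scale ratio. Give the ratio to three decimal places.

The ratio satisfies 18.0 × r⁵ = 69.7, so r = (69.7 / 18.0)^(1/5).
r = 3.8722^(1/5) ≈ 1.3110

1.311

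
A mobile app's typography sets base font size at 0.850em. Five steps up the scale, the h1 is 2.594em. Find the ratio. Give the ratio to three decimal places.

1.250

The ratio satisfies 0.850 × r⁵ = 2.594, so r = (2.594 / 0.850)^(1/5).
r = 3.0518^(1/5) ≈ 1.2500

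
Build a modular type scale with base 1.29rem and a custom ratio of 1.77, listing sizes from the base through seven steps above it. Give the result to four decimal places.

Step 0: 1.29rem
Step 1: 1.29 × 1.77 = 2.2833
Step 2: 1.29 × 1.77² = 4.0414
Step 3: 1.29 × 1.77³ = 7.1534
Step 4: 1.29 × 1.77⁴ = 12.6614
Step 5: 1.29 × 1.77⁵ = 22.4107
Step 6: 1.29 × 1.77⁶ = 39.6670
Step 7: 1.29 × 1.77⁷ = 70.2106

1.2900rem, 2.2833rem, 4.0414rem, 7.1534rem, 12.6614rem, 22.4107rem, 39.6670rem, 70.2106rem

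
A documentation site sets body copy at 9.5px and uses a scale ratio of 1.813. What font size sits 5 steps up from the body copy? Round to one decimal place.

Each step on a modular scale multiplies by the ratio, so the size n steps from the base is base × ratioⁿ.
9.5 × 1.813⁵ = 9.5 × 19.58795 ≈ 186.09

186.1px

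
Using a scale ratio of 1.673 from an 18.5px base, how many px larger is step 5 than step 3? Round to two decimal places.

155.84px

Step 3: 18.5 × 1.673³ = 86.6283px
Step 5: 18.5 × 1.673⁵ = 242.4663px
Difference: 242.4663 − 86.6283 = 155.8380px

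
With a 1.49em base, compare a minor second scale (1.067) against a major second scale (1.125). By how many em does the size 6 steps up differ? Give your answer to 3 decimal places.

0.822em

Minor second: 1.49 × 1.067⁶ = 2.19873em
Major second: 1.49 × 1.125⁶ = 3.02066em
Difference: 3.02066 − 2.19873 = 0.82193em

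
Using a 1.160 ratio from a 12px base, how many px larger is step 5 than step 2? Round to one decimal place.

Step 2: 12.0 × 1.160² = 16.147px
Step 5: 12.0 × 1.160⁵ = 25.204px
Difference: 25.204 − 16.147 = 9.057px

9.1px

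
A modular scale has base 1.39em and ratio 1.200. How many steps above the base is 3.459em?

5

1.200ⁿ = 3.459 / 1.39 = 2.4885
n = ln(2.4885) / ln(1.200) = 0.9117 / 0.1823 ≈ 5.00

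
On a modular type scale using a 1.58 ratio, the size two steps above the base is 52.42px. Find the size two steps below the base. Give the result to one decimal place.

Moving from step +2 to step -2 is 4 steps down, so divide by r⁴.
52.42 ÷ 1.58⁴ = 52.42 ÷ 6.23201 ≈ 8.411

8.4px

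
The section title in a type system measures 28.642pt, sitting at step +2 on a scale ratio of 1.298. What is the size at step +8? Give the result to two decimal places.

The gap is 8 − (2) = 6 steps, so the factor is 1.298^6.
28.642 × 1.298⁶ = 28.642 × 4.78242 ≈ 136.978

136.98pt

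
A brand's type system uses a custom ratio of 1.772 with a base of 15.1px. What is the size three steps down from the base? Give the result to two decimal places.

2.71px

A modular type scale is a geometric sequence: sizeₙ = base × rⁿ.
15.1 ÷ 1.772³ = 15.1 ÷ 5.56405 ≈ 2.71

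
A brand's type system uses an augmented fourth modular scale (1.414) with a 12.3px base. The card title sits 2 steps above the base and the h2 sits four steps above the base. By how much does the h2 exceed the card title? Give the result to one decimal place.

Step 2: 12.3 × 1.414² = 24.593px
Step 4: 12.3 × 1.414⁴ = 49.170px
Difference: 49.170 − 24.593 = 24.577px

24.6px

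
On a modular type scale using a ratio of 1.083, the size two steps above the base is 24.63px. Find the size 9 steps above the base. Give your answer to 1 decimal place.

43.0px

24.63 × 1.083⁷ = 24.63 × 1.74743 ≈ 43.039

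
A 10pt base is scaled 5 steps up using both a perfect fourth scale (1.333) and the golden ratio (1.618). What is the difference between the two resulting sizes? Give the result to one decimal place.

68.8pt

Perfect fourth: 10.0 × 1.333⁵ = 42.087pt
Golden ratio: 10.0 × 1.618⁵ = 110.890pt
Difference: 110.890 − 42.087 = 68.803pt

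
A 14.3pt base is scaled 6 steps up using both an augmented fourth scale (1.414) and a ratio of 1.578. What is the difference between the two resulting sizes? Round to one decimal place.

106.5pt

Augmented fourth: 14.3 × 1.414⁶ = 114.296pt
At 1.578: 14.3 × 1.578⁶ = 220.789pt
Difference: 220.789 − 114.296 = 106.493pt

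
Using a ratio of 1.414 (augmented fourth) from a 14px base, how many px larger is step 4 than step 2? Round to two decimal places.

Step 2: 14.0 × 1.414² = 27.9915px
Step 4: 14.0 × 1.414⁴ = 55.9662px
Difference: 55.9662 − 27.9915 = 27.9747px

27.97px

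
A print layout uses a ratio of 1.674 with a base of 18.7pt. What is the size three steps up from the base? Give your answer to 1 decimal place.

87.7pt

18.7 × 1.674³ = 18.7 × 4.69101 ≈ 87.72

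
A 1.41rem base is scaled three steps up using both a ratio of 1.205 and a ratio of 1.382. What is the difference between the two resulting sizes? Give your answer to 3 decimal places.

At 1.205: 1.41 × 1.205³ = 2.46706rem
At 1.382: 1.41 × 1.382³ = 3.72172rem
Difference: 3.72172 − 2.46706 = 1.25466rem

1.255rem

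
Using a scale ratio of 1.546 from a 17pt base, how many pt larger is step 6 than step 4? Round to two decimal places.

Step 4: 17.0 × 1.546⁴ = 97.1151pt
Step 6: 17.0 × 1.546⁶ = 232.1164pt
Difference: 232.1164 − 97.1151 = 135.0013pt

135.00pt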